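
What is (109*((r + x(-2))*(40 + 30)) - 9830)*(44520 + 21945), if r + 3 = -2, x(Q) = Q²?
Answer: -1160478900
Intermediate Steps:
r = -5 (r = -3 - 2 = -5)
(109*((r + x(-2))*(40 + 30)) - 9830)*(44520 + 21945) = (109*((-5 + (-2)²)*(40 + 30)) - 9830)*(44520 + 21945) = (109*((-5 + 4)*70) - 9830)*66465 = (109*(-1*70) - 9830)*66465 = (109*(-70) - 9830)*66465 = (-7630 - 9830)*66465 = -17460*66465 = -1160478900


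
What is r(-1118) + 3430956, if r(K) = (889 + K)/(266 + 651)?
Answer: 3146186423/917 ≈ 3.4310e+6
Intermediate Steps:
r(K) = 127/131 + K/917 (r(K) = (889 + K)/917 = (889 + K)*(1/917) = 127/131 + K/917)
r(-1118) + 3430956 = (127/131 + (1/917)*(-1118)) + 3430956 = (127/131 - 1118/917) + 3430956 = -229/917 + 3430956 = 3146186423/917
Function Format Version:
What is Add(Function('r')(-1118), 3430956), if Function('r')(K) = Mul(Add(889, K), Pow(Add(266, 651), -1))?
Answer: Rational(3146186423, 917) ≈ 3.4310e+6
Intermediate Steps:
Function('r')(K) = Add(Rational(127, 131), Mul(Rational(1, 917), K)) (Function('r')(K) = Mul(Add(889, K), Pow(917, -1)) = Mul(Add(889, K), Rational(1, 917)) = Add(Rational(127, 131), Mul(Rational(1, 917), K)))
Add(Function('r')(-1118), 3430956) = Add(Add(Rational(127, 131), Mul(Rational(1, 917), -1118)), 3430956) = Add(Add(Rational(127, 131), Rational(-1118, 917)), 3430956) = Add(Rational(-229, 917), 3430956) = Rational(3146186423, 917)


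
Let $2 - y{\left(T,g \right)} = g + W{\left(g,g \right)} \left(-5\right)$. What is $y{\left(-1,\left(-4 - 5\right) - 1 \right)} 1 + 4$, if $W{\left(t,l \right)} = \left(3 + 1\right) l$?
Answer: $-184$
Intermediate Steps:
$W{\left(t,l \right)} = 4 l$
$y{\left(T,g \right)} = 2 + 19 g$ ($y{\left(T,g \right)} = 2 - \left(g + 4 g \left(-5\right)\right) = 2 - \left(g - 20 g\right) = 2 - - 19 g = 2 + 19 g$)
$y{\left(-1,\left(-4 - 5\right) - 1 \right)} 1 + 4 = \left(2 + 19 \left(\left(-4 - 5\right) - 1\right)\right) 1 + 4 = \left(2 + 19 \left(-9 - 1\right)\right) 1 + 4 = \left(2 + 19 \left(-10\right)\right) 1 + 4 = \left(2 - 190\right) 1 + 4 = \left(-188\right) 1 + 4 = -188 + 4 = -184$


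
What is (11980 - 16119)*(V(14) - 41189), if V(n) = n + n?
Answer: 170365379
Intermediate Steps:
V(n) = 2*n
(11980 - 16119)*(V(14) - 41189) = (11980 - 16119)*(2*14 - 41189) = -4139*(28 - 41189) = -4139*(-41161) = 170365379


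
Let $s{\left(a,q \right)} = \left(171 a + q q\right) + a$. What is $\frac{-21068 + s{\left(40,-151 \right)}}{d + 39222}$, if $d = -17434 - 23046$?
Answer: $- \frac{8613}{1258} \approx -6.8466$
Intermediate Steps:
$s{\left(a,q \right)} = q^{2} + 172 a$ ($s{\left(a,q \right)} = \left(171 a + q^{2}\right) + a = \left(q^{2} + 171 a\right) + a = q^{2} + 172 a$)
$d = -40480$
$\frac{-21068 + s{\left(40,-151 \right)}}{d + 39222} = \frac{-21068 + \left(\left(-151\right)^{2} + 172 \cdot 40\right)}{-40480 + 39222} = \frac{-21068 + \left(22801 + 6880\right)}{-1258} = \left(-21068 + 29681\right) \left(- \frac{1}{1258}\right) = 8613 \left(- \frac{1}{1258}\right) = - \frac{8613}{1258}$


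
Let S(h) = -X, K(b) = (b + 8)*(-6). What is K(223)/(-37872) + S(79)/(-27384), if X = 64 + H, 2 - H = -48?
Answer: 97851/2400664 ≈ 0.040760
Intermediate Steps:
H = 50 (H = 2 - 1*(-48) = 2 + 48 = 50)
K(b) = -48 - 6*b (K(b) = (8 + b)*(-6) = -48 - 6*b)
X = 114 (X = 64 + 50 = 114)
S(h) = -114 (S(h) = -1*114 = -114)
K(223)/(-37872) + S(79)/(-27384) = (-48 - 6*223)/(-37872) - 114/(-27384) = (-48 - 1338)*(-1/37872) - 114*(-1/27384) = -1386*(-1/37872) + 19/4564 = 77/2104 + 19/4564 = 97851/2400664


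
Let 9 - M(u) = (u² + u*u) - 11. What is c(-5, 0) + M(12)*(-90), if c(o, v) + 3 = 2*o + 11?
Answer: 24118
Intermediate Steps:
c(o, v) = 8 + 2*o (c(o, v) = -3 + (2*o + 11) = -3 + (11 + 2*o) = 8 + 2*o)
M(u) = 20 - 2*u² (M(u) = 9 - ((u² + u*u) - 11) = 9 - ((u² + u²) - 11) = 9 - (2*u² - 11) = 9 - (-11 + 2*u²) = 9 + (11 - 2*u²) = 20 - 2*u²)
c(-5, 0) + M(12)*(-90) = (8 + 2*(-5)) + (20 - 2*12²)*(-90) = (8 - 10) + (20 - 2*144)*(-90) = -2 + (20 - 288)*(-90) = -2 - 268*(-90) = -2 + 24120 = 24118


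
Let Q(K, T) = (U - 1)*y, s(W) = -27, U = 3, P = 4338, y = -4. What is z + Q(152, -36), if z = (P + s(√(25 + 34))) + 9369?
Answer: 13672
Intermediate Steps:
Q(K, T) = -8 (Q(K, T) = (3 - 1)*(-4) = 2*(-4) = -8)
z = 13680 (z = (4338 - 27) + 9369 = 4311 + 9369 = 13680)
z + Q(152, -36) = 13680 - 8 = 13672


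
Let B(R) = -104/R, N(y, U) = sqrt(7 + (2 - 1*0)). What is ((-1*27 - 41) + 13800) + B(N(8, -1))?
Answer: 41092/3 ≈ 13697.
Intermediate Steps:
N(y, U) = 3 (N(y, U) = sqrt(7 + (2 + 0)) = sqrt(7 + 2) = sqrt(9) = 3)
((-1*27 - 41) + 13800) + B(N(8, -1)) = ((-1*27 - 41) + 13800) - 104/3 = ((-27 - 41) + 13800) - 104*1/3 = (-68 + 13800) - 104/3 = 13732 - 104/3 = 41092/3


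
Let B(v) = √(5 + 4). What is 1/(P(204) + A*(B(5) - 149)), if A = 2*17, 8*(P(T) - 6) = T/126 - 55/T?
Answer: -11424/56638265 ≈ -0.00020170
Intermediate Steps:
P(T) = 6 - 55/(8*T) + T/1008 (P(T) = 6 + (T/126 - 55/T)/8 = 6 + (-55/T + T/126)/8 = 6 + (-55/(8*T) + T/1008) = 6 - 55/(8*T) + T/1008)
A = 34
B(v) = 3 (B(v) = √9 = 3)
1/(P(204) + A*(B(5) - 149)) = 1/((1/1008)*(-6930 + 204*(6048 + 204))/204 + 34*(3 - 149)) = 1/((1/1008)*(1/204)*(-6930 + 204*6252) + 34*(-146)) = 1/((1/1008)*(1/204)*(-6930 + 1275408) - 4964) = 1/((1/1008)*(1/204)*1268478 - 4964) = 1/(70471/11424 - 4964) = 1/(-56638265/11424) = -11424/56638265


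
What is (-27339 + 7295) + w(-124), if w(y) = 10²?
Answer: -19944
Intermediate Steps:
w(y) = 100
(-27339 + 7295) + w(-124) = (-27339 + 7295) + 100 = -20044 + 100 = -19944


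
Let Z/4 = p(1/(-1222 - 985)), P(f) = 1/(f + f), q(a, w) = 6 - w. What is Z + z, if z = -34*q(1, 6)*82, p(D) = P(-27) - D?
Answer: -4306/59589 ≈ -0.072262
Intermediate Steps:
P(f) = 1/(2*f)
p(D) = -1/54 - D (p(D) = (1/2)/(-27) - D = (1/2)*(-1/27) - D = -1/54 - D)
Z = -4306/59589 (Z = 4*(-1/54 - 1/(-1222 - 985)) = 4*(-1/54 - 1/(-2207)) = 4*(-1/54 - 1*(-1/2207)) = 4*(-1/54 + 1/2207) = 4*(-2153/119178) = -4306/59589 ≈ -0.072262)
z = 0 (z = -34*(6 - 1*6)*82 = -34*(6 - 6)*82 = -34*0*82 = 0*82 = 0)
Z + z = -4306/59589 + 0 = -4306/59589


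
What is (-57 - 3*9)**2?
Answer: 7056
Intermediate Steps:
(-57 - 3*9)**2 = (-57 - 27)**2 = (-84)**2 = 7056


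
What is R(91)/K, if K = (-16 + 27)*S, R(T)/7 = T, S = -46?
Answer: -637/506 ≈ -1.2589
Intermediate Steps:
R(T) = 7*T
K = -506 (K = (-16 + 27)*(-46) = 11*(-46) = -506)
R(91)/K = (7*91)/(-506) = 637*(-1/506) = -637/506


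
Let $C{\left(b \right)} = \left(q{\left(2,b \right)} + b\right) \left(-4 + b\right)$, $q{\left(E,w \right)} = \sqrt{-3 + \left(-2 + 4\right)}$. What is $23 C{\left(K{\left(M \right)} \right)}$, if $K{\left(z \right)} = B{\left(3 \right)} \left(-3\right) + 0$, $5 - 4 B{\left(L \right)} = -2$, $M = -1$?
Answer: $\frac{17871}{16} - \frac{851 i}{4} \approx 1116.9 - 212.75 i$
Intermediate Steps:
$q{\left(E,w \right)} = i$ ($q{\left(E,w \right)} = \sqrt{-3 + 2} = \sqrt{-1} = i$)
$B{\left(L \right)} = \frac{7}{4}$ ($B{\left(L \right)} = \frac{5}{4} - - \frac{1}{2} = \frac{5}{4} + \frac{1}{2} = \frac{7}{4}$)
$K{\left(z \right)} = - \frac{21}{4}$ ($K{\left(z \right)} = \frac{7}{4} \left(-3\right) + 0 = - \frac{21}{4} + 0 = - \frac{21}{4}$)
$C{\left(b \right)} = \left(-4 + b\right) \left(i + b\right)$ ($C{\left(b \right)} = \left(i + b\right) \left(-4 + b\right) = \left(-4 + b\right) \left(i + b\right)$)
$23 C{\left(K{\left(M \right)} \right)} = 23 \left(\left(- \frac{21}{4}\right)^{2} - 4 i - \frac{21 \left(-4 + i\right)}{4}\right) = 23 \left(\frac{441}{16} - 4 i + \left(21 - \frac{21 i}{4}\right)\right) = 23 \left(\frac{777}{16} - \frac{37 i}{4}\right) = \frac{17871}{16} - \frac{851 i}{4}$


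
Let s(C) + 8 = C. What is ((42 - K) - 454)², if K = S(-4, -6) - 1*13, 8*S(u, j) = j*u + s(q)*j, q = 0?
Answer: 166464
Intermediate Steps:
s(C) = -8 + C
S(u, j) = -j + j*u/8 (S(u, j) = (j*u + (-8 + 0)*j)/8 = (j*u - 8*j)/8 = (-8*j + j*u)/8 = -j + j*u/8)
K = -4 (K = (⅛)*(-6)*(-8 - 4) - 1*13 = (⅛)*(-6)*(-12) - 13 = 9 - 13 = -4)
((42 - K) - 454)² = ((42 - 1*(-4)) - 454)² = ((42 + 4) - 454)² = (46 - 454)² = (-408)² = 166464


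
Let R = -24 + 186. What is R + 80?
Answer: 242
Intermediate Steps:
R = 162
R + 80 = 162 + 80 = 242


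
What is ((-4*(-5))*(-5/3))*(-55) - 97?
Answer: 5209/3 ≈ 1736.3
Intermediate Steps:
((-4*(-5))*(-5/3))*(-55) - 97 = (20*(-5*⅓))*(-55) - 97 = (20*(-5/3))*(-55) - 97 = -100/3*(-55) - 97 = 5500/3 - 97 = 5209/3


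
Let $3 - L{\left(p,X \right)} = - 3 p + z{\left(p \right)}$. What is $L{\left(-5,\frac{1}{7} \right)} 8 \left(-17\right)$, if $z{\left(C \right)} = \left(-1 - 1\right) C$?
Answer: $2992$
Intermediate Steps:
$z{\left(C \right)} = - 2 C$
$L{\left(p,X \right)} = 3 + 5 p$ ($L{\left(p,X \right)} = 3 - \left(- 3 p - 2 p\right) = 3 - - 5 p = 3 + 5 p$)
$L{\left(-5,\frac{1}{7} \right)} 8 \left(-17\right) = \left(3 + 5 \left(-5\right)\right) 8 \left(-17\right) = \left(3 - 25\right) 8 \left(-17\right) = \left(-22\right) 8 \left(-17\right) = \left(-176\right) \left(-17\right) = 2992$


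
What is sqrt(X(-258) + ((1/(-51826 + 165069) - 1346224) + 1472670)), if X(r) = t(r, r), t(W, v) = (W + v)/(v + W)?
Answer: sqrt(1621553426028146)/113243 ≈ 355.59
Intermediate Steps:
t(W, v) = 1 (t(W, v) = (W + v)/(W + v) = 1)
X(r) = 1
sqrt(X(-258) + ((1/(-51826 + 165069) - 1346224) + 1472670)) = sqrt(1 + ((1/(-51826 + 165069) - 1346224) + 1472670)) = sqrt(1 + ((1/113243 - 1346224) + 1472670)) = sqrt(1 + (-152450444431/113243 + 1472670)) = sqrt(1 + 14319124379/113243) = sqrt(14319237622/113243) = sqrt(1621553426028146)/113243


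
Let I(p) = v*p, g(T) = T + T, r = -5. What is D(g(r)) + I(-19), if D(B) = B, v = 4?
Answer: -86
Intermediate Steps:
g(T) = 2*T
I(p) = 4*p
D(g(r)) + I(-19) = 2*(-5) + 4*(-19) = -10 - 76 = -86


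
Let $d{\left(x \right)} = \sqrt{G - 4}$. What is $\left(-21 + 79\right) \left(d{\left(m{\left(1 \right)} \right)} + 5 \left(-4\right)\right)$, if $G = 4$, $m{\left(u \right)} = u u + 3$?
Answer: $-1160$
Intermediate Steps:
$m{\left(u \right)} = 3 + u^{2}$ ($m{\left(u \right)} = u^{2} + 3 = 3 + u^{2}$)
$d{\left(x \right)} = 0$ ($d{\left(x \right)} = \sqrt{4 - 4} = \sqrt{0} = 0$)
$\left(-21 + 79\right) \left(d{\left(m{\left(1 \right)} \right)} + 5 \left(-4\right)\right) = \left(-21 + 79\right) \left(0 + 5 \left(-4\right)\right) = 58 \left(0 - 20\right) = 58 \left(-20\right) = -1160$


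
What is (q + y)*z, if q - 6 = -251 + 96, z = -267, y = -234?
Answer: 102261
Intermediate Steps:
q = -149 (q = 6 + (-251 + 96) = 6 - 155 = -149)
(q + y)*z = (-149 - 234)*(-267) = -383*(-267) = 102261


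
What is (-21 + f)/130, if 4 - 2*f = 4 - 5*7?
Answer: -7/260 ≈ -0.026923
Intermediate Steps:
f = 35/2 (f = 2 - (4 - 5*7)/2 = 2 - (4 - 35)/2 = 2 - 1/2*(-31) = 2 + 31/2 = 35/2 ≈ 17.500)
(-21 + f)/130 = (-21 + 35/2)/130 = -7/2*1/130 = -7/260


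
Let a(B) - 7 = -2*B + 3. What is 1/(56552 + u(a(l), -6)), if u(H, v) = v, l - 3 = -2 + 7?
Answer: 1/56546 ≈ 1.7685e-5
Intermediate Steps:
l = 8 (l = 3 + (-2 + 7) = 3 + 5 = 8)
a(B) = 10 - 2*B (a(B) = 7 + (-2*B + 3) = 7 + (3 - 2*B) = 10 - 2*B)
1/(56552 + u(a(l), -6)) = 1/(56552 - 6) = 1/56546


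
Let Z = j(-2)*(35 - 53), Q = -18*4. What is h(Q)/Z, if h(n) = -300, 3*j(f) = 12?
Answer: 25/6 ≈ 4.1667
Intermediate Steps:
Q = -72
j(f) = 4 (j(f) = (⅓)*12 = 4)
Z = -72 (Z = 4*(35 - 53) = 4*(-18) = -72)
h(Q)/Z = -300/(-72) = -300*(-1/72) = 25/6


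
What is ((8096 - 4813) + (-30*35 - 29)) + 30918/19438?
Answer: 21436135/9719 ≈ 2205.6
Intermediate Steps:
((8096 - 4813) + (-30*35 - 29)) + 30918/19438 = (3283 + (-1050 - 29)) + 30918*(1/19438) = (3283 - 1079) + 15459/9719 = 2204 + 15459/9719 = 21436135/9719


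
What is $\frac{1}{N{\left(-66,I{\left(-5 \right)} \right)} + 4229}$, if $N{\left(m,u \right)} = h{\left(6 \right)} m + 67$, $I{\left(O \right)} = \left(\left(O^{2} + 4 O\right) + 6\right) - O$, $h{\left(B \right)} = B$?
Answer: $\frac{1}{3900} \approx 0.00025641$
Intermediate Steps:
$I{\left(O \right)} = 6 + O^{2} + 3 O$ ($I{\left(O \right)} = \left(6 + O^{2} + 4 O\right) - O = 6 + O^{2} + 3 O$)
$N{\left(m,u \right)} = 67 + 6 m$ ($N{\left(m,u \right)} = 6 m + 67 = 67 + 6 m$)
$\frac{1}{N{\left(-66,I{\left(-5 \right)} \right)} + 4229} = \frac{1}{\left(67 + 6 \left(-66\right)\right) + 4229} = \frac{1}{\left(67 - 396\right) + 4229} = \frac{1}{-329 + 4229} = \frac{1}{3900}$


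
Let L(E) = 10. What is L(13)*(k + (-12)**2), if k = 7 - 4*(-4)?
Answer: 1670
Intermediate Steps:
k = 23 (k = 7 + 16 = 23)
L(13)*(k + (-12)**2) = 10*(23 + (-12)**2) = 10*(23 + 144) = 10*167 = 1670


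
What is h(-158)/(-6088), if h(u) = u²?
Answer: -6241/1522 ≈ -4.1005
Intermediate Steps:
h(-158)/(-6088) = (-158)²/(-6088) = 24964*(-1/6088) = -6241/1522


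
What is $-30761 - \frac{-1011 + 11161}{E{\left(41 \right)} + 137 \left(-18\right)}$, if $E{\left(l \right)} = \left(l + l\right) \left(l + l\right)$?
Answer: $- \frac{65495244}{2129} \approx -30763.0$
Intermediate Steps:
$E{\left(l \right)} = 4 l^{2}$ ($E{\left(l \right)} = 2 l 2 l = 4 l^{2}$)
$-30761 - \frac{-1011 + 11161}{E{\left(41 \right)} + 137 \left(-18\right)} = -30761 - \frac{-1011 + 11161}{4 \cdot 41^{2} + 137 \left(-18\right)} = -30761 - \frac{10150}{4 \cdot 1681 - 2466} = -30761 - \frac{10150}{6724 - 2466} = -30761 - \frac{10150}{4258} = -30761 - 10150 \cdot \frac{1}{4258} = -30761 - \frac{5075}{2129} = - \frac{65495244}{2129}$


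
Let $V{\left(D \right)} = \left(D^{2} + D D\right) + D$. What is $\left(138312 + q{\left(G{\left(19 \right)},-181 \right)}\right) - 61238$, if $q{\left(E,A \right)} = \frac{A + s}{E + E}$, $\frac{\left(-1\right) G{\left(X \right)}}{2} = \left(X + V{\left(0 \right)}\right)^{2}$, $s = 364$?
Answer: $\frac{111294673}{1444} \approx 77074.0$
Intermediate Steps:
$V{\left(D \right)} = D + 2 D^{2}$ ($V{\left(D \right)} = \left(D^{2} + D^{2}\right) + D = 2 D^{2} + D = D + 2 D^{2}$)
$G{\left(X \right)} = - 2 X^{2}$ ($G{\left(X \right)} = - 2 \left(X + 0 \left(1 + 2 \cdot 0\right)\right)^{2} = - 2 \left(X + 0 \left(1 + 0\right)\right)^{2} = - 2 \left(X + 0 \cdot 1\right)^{2} = - 2 \left(X + 0\right)^{2} = - 2 X^{2}$)
$q{\left(E,A \right)} = \frac{364 + A}{2 E}$ ($q{\left(E,A \right)} = \frac{A + 364}{E + E} = \frac{364 + A}{2 E}$)
$\left(138312 + q{\left(G{\left(19 \right)},-181 \right)}\right) - 61238 = \left(138312 + \frac{364 - 181}{2 \left(- 2 \cdot 19^{2}\right)}\right) - 61238 = \left(138312 + \frac{1}{2} \frac{1}{\left(-2\right) 361} \cdot 183\right) - 61238 = \left(138312 + \frac{1}{2} \frac{1}{-722} \cdot 183\right) - 61238 = \left(138312 + \frac{1}{2} \left(- \frac{1}{722}\right) 183\right) - 61238 = \left(138312 - \frac{183}{1444}\right) - 61238 = \frac{199722345}{1444} - 61238 = \frac{111294673}{1444}$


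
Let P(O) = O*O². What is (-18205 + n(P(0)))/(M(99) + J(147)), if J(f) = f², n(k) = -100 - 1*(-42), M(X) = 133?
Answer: -2609/3106 ≈ -0.83999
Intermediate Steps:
P(O) = O³
n(k) = -58 (n(k) = -100 + 42 = -58)
(-18205 + n(P(0)))/(M(99) + J(147)) = (-18205 - 58)/(133 + 147²) = -18263/(133 + 21609) = -18263/21742 = -18263*1/21742 = -2609/3106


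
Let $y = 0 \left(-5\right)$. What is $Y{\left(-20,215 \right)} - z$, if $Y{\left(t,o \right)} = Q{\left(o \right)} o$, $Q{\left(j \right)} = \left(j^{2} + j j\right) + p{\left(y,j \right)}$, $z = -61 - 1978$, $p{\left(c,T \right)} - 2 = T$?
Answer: $19925444$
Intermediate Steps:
$y = 0$
$p{\left(c,T \right)} = 2 + T$
$z = -2039$ ($z = -61 - 1978 = -2039$)
$Q{\left(j \right)} = 2 + j + 2 j^{2}$ ($Q{\left(j \right)} = \left(j^{2} + j j\right) + \left(2 + j\right) = \left(j^{2} + j^{2}\right) + \left(2 + j\right) = 2 j^{2} + \left(2 + j\right) = 2 + j + 2 j^{2}$)
$Y{\left(t,o \right)} = o \left(2 + o + 2 o^{2}\right)$ ($Y{\left(t,o \right)} = \left(2 + o + 2 o^{2}\right) o = o \left(2 + o + 2 o^{2}\right)$)
$Y{\left(-20,215 \right)} - z = 215 \left(2 + 215 + 2 \cdot 215^{2}\right) - -2039 = 215 \left(2 + 215 + 2 \cdot 46225\right) + 2039 = 215 \left(2 + 215 + 92450\right) + 2039 = 215 \cdot 92667 + 2039 = 19923405 + 2039 = 19925444$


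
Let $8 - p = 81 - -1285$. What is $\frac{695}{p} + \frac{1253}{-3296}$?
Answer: $- \frac{1996147}{2237984} \approx -0.89194$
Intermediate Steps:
$p = -1358$ ($p = 8 - \left(81 - -1285\right) = 8 - \left(81 + 1285\right) = 8 - 1366 = -1358$)
$\frac{695}{p} + \frac{1253}{-3296} = \frac{695}{-1358} + \frac{1253}{-3296} = 695 \left(- \frac{1}{1358}\right) + 1253 \left(- \frac{1}{3296}\right) = - \frac{695}{1358} - \frac{1253}{3296} = - \frac{1996147}{2237984}$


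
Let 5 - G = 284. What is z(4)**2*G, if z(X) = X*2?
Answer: -17856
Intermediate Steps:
z(X) = 2*X
G = -279 (G = 5 - 1*284 = 5 - 284 = -279)
z(4)**2*G = (2*4)**2*(-279) = 8**2*(-279) = 64*(-279) = -17856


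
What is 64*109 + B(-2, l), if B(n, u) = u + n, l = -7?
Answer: 6967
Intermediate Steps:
B(n, u) = n + u
64*109 + B(-2, l) = 64*109 + (-2 - 7) = 6976 - 9 = 6967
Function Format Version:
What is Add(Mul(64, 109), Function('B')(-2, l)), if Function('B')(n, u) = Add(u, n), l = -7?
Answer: 6967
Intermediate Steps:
Function('B')(n, u) = Add(n, u)
Add(Mul(64, 109), Function('B')(-2, l)) = Add(Mul(64, 109), Add(-2, -7)) = Add(6976, -9) = 6967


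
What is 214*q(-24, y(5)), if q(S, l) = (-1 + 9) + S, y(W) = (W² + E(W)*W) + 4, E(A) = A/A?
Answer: -3424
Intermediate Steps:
E(A) = 1
y(W) = 4 + W + W² (y(W) = (W² + 1*W) + 4 = (W² + W) + 4 = (W + W²) + 4 = 4 + W + W²)
q(S, l) = 8 + S
214*q(-24, y(5)) = 214*(8 - 24) = 214*(-16) = -3424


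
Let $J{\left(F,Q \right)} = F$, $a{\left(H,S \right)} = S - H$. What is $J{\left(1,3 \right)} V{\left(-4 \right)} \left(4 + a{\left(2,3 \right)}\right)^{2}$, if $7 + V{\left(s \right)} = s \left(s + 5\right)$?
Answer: $-275$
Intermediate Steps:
$V{\left(s \right)} = -7 + s \left(5 + s\right)$ ($V{\left(s \right)} = -7 + s \left(s + 5\right) = -7 + s \left(5 + s\right)$)
$J{\left(1,3 \right)} V{\left(-4 \right)} \left(4 + a{\left(2,3 \right)}\right)^{2} = 1 \left(-7 + \left(-4\right)^{2} + 5 \left(-4\right)\right) \left(4 + \left(3 - 2\right)\right)^{2} = 1 \left(-7 + 16 - 20\right) \left(4 + \left(3 - 2\right)\right)^{2} = 1 \left(-11\right) \left(4 + 1\right)^{2} = - 11 \cdot 5^{2} = \left(-11\right) 25 = -275$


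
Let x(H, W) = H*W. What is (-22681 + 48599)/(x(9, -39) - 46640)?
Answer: -25918/46991 ≈ -0.55155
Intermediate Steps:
(-22681 + 48599)/(x(9, -39) - 46640) = (-22681 + 48599)/(9*(-39) - 46640) = 25918/(-351 - 46640) = 25918/(-46991) = 25918*(-1/46991) = -25918/46991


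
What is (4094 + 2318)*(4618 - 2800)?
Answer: 11657016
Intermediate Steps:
(4094 + 2318)*(4618 - 2800) = 6412*1818 = 11657016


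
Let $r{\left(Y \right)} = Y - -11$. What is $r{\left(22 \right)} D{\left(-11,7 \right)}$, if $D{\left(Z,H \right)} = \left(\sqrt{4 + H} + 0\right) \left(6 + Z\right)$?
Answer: $- 165 \sqrt{11} \approx -547.24$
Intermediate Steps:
$D{\left(Z,H \right)} = \sqrt{4 + H} \left(6 + Z\right)$
$r{\left(Y \right)} = 11 + Y$ ($r{\left(Y \right)} = Y + 11 = 11 + Y$)
$r{\left(22 \right)} D{\left(-11,7 \right)} = \left(11 + 22\right) \sqrt{4 + 7} \left(6 - 11\right) = 33 \sqrt{11} \left(-5\right) = 33 \left(- 5 \sqrt{11}\right) = - 165 \sqrt{11}$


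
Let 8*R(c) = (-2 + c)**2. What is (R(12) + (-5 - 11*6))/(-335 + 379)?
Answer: -117/88 ≈ -1.3295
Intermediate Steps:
R(c) = (-2 + c)**2/8
(R(12) + (-5 - 11*6))/(-335 + 379) = ((-2 + 12)**2/8 + (-5 - 11*6))/(-335 + 379) = ((1/8)*10**2 + (-5 - 66))/44 = ((1/8)*100 - 71)*(1/44) = (25/2 - 71)*(1/44) = -117/2*1/44 = -117/88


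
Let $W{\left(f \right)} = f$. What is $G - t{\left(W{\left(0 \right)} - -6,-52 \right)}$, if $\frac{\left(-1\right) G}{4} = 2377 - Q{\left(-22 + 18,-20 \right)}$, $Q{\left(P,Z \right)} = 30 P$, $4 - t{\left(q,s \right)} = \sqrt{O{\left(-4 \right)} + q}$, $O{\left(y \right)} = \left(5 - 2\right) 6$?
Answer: $-9992 + 2 \sqrt{6} \approx -9987.1$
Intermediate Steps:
$O{\left(y \right)} = 18$ ($O{\left(y \right)} = 3 \cdot 6 = 18$)
$t{\left(q,s \right)} = 4 - \sqrt{18 + q}$
$G = -9988$ ($G = - 4 \left(2377 - 30 \left(-22 + 18\right)\right) = - 4 \left(2377 - 30 \left(-4\right)\right) = - 4 \left(2377 - -120\right) = - 4 \left(2377 + 120\right) = \left(-4\right) 2497 = -9988$)
$G - t{\left(W{\left(0 \right)} - -6,-52 \right)} = -9988 - \left(4 - \sqrt{18 + \left(0 - -6\right)}\right) = -9988 - \left(4 - \sqrt{18 + \left(0 + 6\right)}\right) = -9988 - \left(4 - \sqrt{18 + 6}\right) = -9988 - \left(4 - \sqrt{24}\right) = -9988 - \left(4 - 2 \sqrt{6}\right) = -9992 + 2 \sqrt{6}$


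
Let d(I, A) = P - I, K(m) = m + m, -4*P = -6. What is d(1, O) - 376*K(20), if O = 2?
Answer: -30079/2 ≈ -15040.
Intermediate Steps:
P = 3/2 (P = -¼*(-6) = 3/2 ≈ 1.5000)
K(m) = 2*m
d(I, A) = 3/2 - I
d(1, O) - 376*K(20) = (3/2 - 1*1) - 752*20 = (3/2 - 1) - 376*40 = ½ - 15040 = -30079/2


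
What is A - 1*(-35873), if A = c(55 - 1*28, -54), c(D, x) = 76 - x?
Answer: 36003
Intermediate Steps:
A = 130 (A = 76 - 1*(-54) = 76 + 54 = 130)
A - 1*(-35873) = 130 - 1*(-35873) = 130 + 35873 = 36003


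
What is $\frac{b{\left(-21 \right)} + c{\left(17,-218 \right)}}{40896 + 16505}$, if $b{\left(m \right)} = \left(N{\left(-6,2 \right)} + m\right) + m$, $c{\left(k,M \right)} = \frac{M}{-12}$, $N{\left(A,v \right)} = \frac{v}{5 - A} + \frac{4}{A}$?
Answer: $- \frac{535}{1262822} \approx -0.00042365$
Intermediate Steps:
$N{\left(A,v \right)} = \frac{4}{A} + \frac{v}{5 - A}$
$c{\left(k,M \right)} = - \frac{M}{12}$ ($c{\left(k,M \right)} = M \left(- \frac{1}{12}\right) = - \frac{M}{12}$)
$b{\left(m \right)} = - \frac{16}{33} + 2 m$ ($b{\left(m \right)} = \left(\frac{-20 + 4 \left(-6\right) - \left(-6\right) 2}{\left(-6\right) \left(-5 - 6\right)} + m\right) + m = \left(- \frac{-20 - 24 + 12}{6 \left(-11\right)} + m\right) + m = \left(\left(- \frac{1}{6}\right) \left(- \frac{1}{11}\right) \left(-32\right) + m\right) + m = \left(- \frac{16}{33} + m\right) + m = - \frac{16}{33} + 2 m$)
$\frac{b{\left(-21 \right)} + c{\left(17,-218 \right)}}{40896 + 16505} = \frac{\left(- \frac{16}{33} + 2 \left(-21\right)\right) - - \frac{109}{6}}{40896 + 16505} = \frac{\left(- \frac{16}{33} - 42\right) + \frac{109}{6}}{57401} = \left(- \frac{1402}{33} + \frac{109}{6}\right) \frac{1}{57401} = \left(- \frac{535}{22}\right) \frac{1}{57401} = - \frac{535}{1262822}$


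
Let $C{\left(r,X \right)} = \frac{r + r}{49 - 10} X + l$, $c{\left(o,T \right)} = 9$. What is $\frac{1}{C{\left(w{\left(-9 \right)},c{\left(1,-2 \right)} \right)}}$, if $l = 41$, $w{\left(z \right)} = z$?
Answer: $\frac{13}{479} \approx 0.02714$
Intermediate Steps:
$C{\left(r,X \right)} = 41 + \frac{2 X r}{39}$ ($C{\left(r,X \right)} = \frac{r + r}{49 - 10} X + 41 = \frac{2 r}{39} X + 41 = \frac{2 X r}{39} + 41 = 41 + \frac{2 X r}{39}$)
$\frac{1}{C{\left(w{\left(-9 \right)},c{\left(1,-2 \right)} \right)}} = \frac{1}{41 + \frac{2}{39} \cdot 9 \left(-9\right)} = \frac{1}{41 - \frac{54}{13}} = \frac{1}{\frac{479}{13}} = \frac{13}{479}$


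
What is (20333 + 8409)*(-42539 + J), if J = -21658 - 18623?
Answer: -2380412440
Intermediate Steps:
J = -40281
(20333 + 8409)*(-42539 + J) = (20333 + 8409)*(-42539 - 40281) = 28742*(-82820) = -2380412440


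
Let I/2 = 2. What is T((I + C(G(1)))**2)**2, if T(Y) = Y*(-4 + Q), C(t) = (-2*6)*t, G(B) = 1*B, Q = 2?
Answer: 16384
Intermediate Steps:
G(B) = B
I = 4 (I = 2*2 = 4)
C(t) = -12*t
T(Y) = -2*Y (T(Y) = Y*(-4 + 2) = Y*(-2) = -2*Y)
T((I + C(G(1)))**2)**2 = (-2*(4 - 12*1)**2)**2 = (-2*(4 - 12)**2)**2 = (-2*(-8)**2)**2 = (-2*64)**2 = (-128)**2 = 16384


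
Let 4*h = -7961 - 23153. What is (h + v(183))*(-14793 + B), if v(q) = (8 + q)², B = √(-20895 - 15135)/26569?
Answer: -849192165/2 + 57405*I*√36030/53138 ≈ -4.246e+8 + 205.06*I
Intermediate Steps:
h = -15557/2 (h = (-7961 - 23153)/4 = (¼)*(-31114) = -15557/2 ≈ -7778.5)
B = I*√36030/26569 (B = √(-36030)*(1/26569) = (I*√36030)*(1/26569) = I*√36030/26569 ≈ 0.0071443*I)
(h + v(183))*(-14793 + B) = (-15557/2 + (8 + 183)²)*(-14793 + I*√36030/26569) = (-15557/2 + 191²)*(-14793 + I*√36030/26569) = (-15557/2 + 36481)*(-14793 + I*√36030/26569) = 57405*(-14793 + I*√36030/26569)/2 = -849192165/2 + 57405*I*√36030/53138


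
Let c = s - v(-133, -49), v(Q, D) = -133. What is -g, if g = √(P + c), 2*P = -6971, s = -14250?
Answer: -I*√70410/2 ≈ -132.67*I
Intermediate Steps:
c = -14117 (c = -14250 - 1*(-133) = -14250 + 133 = -14117)
P = -6971/2 (P = (½)*(-6971) = -6971/2 ≈ -3485.5)
g = I*√70410/2 (g = √(-6971/2 - 14117) = √(-35205/2) = I*√70410/2 ≈ 132.67*I)
-g = -I*√70410/2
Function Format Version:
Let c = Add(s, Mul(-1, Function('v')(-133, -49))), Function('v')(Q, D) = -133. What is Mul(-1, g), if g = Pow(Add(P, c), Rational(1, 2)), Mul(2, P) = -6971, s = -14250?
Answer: Mul(Rational(-1, 2), I, Pow(70410, Rational(1, 2))) ≈ Mul(-132.67, I)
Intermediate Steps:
c = -14117 (c = Add(-14250, Mul(-1, -133)) = Add(-14250, 133) = -14117)
P = Rational(-6971, 2) (P = Mul(Rational(1, 2), -6971) = Rational(-6971, 2) ≈ -3485.5)
g = Mul(Rational(1, 2), I, Pow(70410, Rational(1, 2))) (g = Pow(Add(Rational(-6971, 2), -14117), Rational(1, 2)) = Pow(Rational(-35205, 2), Rational(1, 2)) = Mul(Rational(1, 2), I, Pow(70410, Rational(1, 2))) ≈ Mul(132.67, I))
Mul(-1, g) = Mul(-1, Mul(Rational(1, 2), I, Pow(70410, Rational(1, 2)))) = Mul(Rational(-1, 2), I, Pow(70410, Rational(1, 2)))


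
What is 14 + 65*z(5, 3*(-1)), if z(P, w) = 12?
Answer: 794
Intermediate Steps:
14 + 65*z(5, 3*(-1)) = 14 + 65*12 = 14 + 780 = 794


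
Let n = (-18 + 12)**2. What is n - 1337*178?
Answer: -237950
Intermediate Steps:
n = 36 (n = (-6)**2 = 36)
n - 1337*178 = 36 - 1337*178 = 36 - 237986 = -237950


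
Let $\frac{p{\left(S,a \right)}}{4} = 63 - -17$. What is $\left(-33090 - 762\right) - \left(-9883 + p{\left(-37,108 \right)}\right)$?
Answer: $-24289$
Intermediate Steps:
$p{\left(S,a \right)} = 320$ ($p{\left(S,a \right)} = 4 \left(63 - -17\right) = 4 \left(63 + 17\right) = 4 \cdot 80 = 320$)
$\left(-33090 - 762\right) - \left(-9883 + p{\left(-37,108 \right)}\right) = \left(-33090 - 762\right) + \left(9883 - 320\right) = -33852 + \left(9883 - 320\right) = -33852 + 9563 = -24289$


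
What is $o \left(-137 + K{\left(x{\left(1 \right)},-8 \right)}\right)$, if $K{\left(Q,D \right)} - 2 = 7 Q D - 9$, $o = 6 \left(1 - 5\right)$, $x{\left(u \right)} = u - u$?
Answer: $3456$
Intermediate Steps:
$x{\left(u \right)} = 0$
$o = -24$ ($o = 6 \left(-4\right) = -24$)
$K{\left(Q,D \right)} = -7 + 7 D Q$ ($K{\left(Q,D \right)} = 2 + \left(7 Q D - 9\right) = 2 + \left(7 D Q - 9\right) = 2 + \left(-9 + 7 D Q\right) = -7 + 7 D Q$)
$o \left(-137 + K{\left(x{\left(1 \right)},-8 \right)}\right) = - 24 \left(-137 - \left(7 + 56 \cdot 0\right)\right) = - 24 \left(-137 + \left(-7 + 0\right)\right) = - 24 \left(-137 - 7\right) = \left(-24\right) \left(-144\right) = 3456$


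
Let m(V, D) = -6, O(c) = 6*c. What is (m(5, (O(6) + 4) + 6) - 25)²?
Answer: 961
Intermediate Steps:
(m(5, (O(6) + 4) + 6) - 25)² = (-6 - 25)² = (-31)² = 961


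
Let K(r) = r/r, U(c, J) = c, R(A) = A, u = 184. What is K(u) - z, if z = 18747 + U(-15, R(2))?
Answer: -18731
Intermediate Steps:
K(r) = 1
z = 18732 (z = 18747 - 15 = 18732)
K(u) - z = 1 - 1*18732 = 1 - 18732 = -18731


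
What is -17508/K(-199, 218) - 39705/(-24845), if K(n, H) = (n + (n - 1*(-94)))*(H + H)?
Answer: 284882289/164652784 ≈ 1.7302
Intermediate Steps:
K(n, H) = 2*H*(94 + 2*n) (K(n, H) = (n + (n + 94))*(2*H) = (n + (94 + n))*(2*H) = (94 + 2*n)*(2*H) = 2*H*(94 + 2*n))
-17508/K(-199, 218) - 39705/(-24845) = -17508*1/(872*(47 - 199)) - 39705/(-24845) = -17508/(4*218*(-152)) - 39705*(-1/24845) = -17508/(-132544) + 7941/4969 = -17508*(-1/132544) + 7941/4969 = 4377/33136 + 7941/4969 = 284882289/164652784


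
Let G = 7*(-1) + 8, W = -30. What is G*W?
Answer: -30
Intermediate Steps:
G = 1 (G = -7 + 8 = 1)
G*W = 1*(-30) = -30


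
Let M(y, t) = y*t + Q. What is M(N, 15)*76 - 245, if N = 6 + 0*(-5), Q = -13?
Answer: 5607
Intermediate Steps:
N = 6 (N = 6 + 0 = 6)
M(y, t) = -13 + t*y (M(y, t) = y*t - 13 = t*y - 13 = -13 + t*y)
M(N, 15)*76 - 245 = (-13 + 15*6)*76 - 245 = (-13 + 90)*76 - 245 = 77*76 - 245 = 5852 - 245 = 5607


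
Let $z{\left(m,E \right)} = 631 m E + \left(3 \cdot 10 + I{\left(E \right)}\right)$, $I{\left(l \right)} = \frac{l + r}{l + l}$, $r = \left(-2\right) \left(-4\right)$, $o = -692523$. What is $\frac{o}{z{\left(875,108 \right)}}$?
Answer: $- \frac{37396242}{3219994649} \approx -0.011614$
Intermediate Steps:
$r = 8$
$I{\left(l \right)} = \frac{8 + l}{2 l}$ ($I{\left(l \right)} = \frac{l + 8}{l + l} = \frac{8 + l}{2 l}$)
$z{\left(m,E \right)} = 30 + \frac{8 + E}{2 E} + 631 E m$ ($z{\left(m,E \right)} = 631 m E + \left(3 \cdot 10 + \frac{8 + E}{2 E}\right) = 631 E m + \left(30 + \frac{8 + E}{2 E}\right) = 30 + \frac{8 + E}{2 E} + 631 E m$)
$\frac{o}{z{\left(875,108 \right)}} = - \frac{692523}{\frac{61}{2} + \frac{4}{108} + 631 \cdot 108 \cdot 875} = - \frac{692523}{\frac{61}{2} + 4 \cdot \frac{1}{108} + 59629500} = - \frac{692523}{\frac{61}{2} + \frac{1}{27} + 59629500} = - \frac{692523}{\frac{3219994649}{54}} = \left(-692523\right) \frac{54}{3219994649} = - \frac{37396242}{3219994649}$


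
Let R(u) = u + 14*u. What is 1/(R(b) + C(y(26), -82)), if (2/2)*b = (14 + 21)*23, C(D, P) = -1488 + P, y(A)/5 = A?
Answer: 1/10505 ≈ 9.5193e-5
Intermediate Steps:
y(A) = 5*A
b = 805 (b = (14 + 21)*23 = 35*23 = 805)
R(u) = 15*u
1/(R(b) + C(y(26), -82)) = 1/(15*805 + (-1488 - 82)) = 1/(12075 - 1570) = 1/10505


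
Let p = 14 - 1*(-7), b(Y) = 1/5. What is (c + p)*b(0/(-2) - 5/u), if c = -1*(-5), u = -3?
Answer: 26/5 ≈ 5.2000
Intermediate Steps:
b(Y) = 1/5
p = 21 (p = 14 + 7 = 21)
c = 5
(c + p)*b(0/(-2) - 5/u) = (5 + 21)*(1/5) = 26*(1/5) = 26/5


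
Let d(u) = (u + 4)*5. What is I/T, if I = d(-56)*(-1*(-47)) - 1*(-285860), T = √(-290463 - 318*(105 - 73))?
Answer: -273640*I*√300639/300639 ≈ -499.06*I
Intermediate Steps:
d(u) = 20 + 5*u (d(u) = (4 + u)*5 = 20 + 5*u)
T = I*√300639 (T = √(-290463 - 318*32) = √(-290463 - 10176) = √(-300639) = I*√300639 ≈ 548.31*I)
I = 273640 (I = (20 + 5*(-56))*(-1*(-47)) - 1*(-285860) = (20 - 280)*47 + 285860 = -260*47 + 285860 = -12220 + 285860 = 273640)
I/T = 273640/((I*√300639)) = 273640*(-I*√300639/300639) = -273640*I*√300639/300639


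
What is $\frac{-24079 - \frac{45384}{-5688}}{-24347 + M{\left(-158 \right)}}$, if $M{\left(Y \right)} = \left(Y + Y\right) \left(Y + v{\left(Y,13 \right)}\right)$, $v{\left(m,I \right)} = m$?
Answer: $- \frac{814976}{2556519} \approx -0.31878$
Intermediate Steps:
$M{\left(Y \right)} = 4 Y^{2}$ ($M{\left(Y \right)} = \left(Y + Y\right) \left(Y + Y\right) = 2 Y 2 Y = 4 Y^{2}$)
$\frac{-24079 - \frac{45384}{-5688}}{-24347 + M{\left(-158 \right)}} = \frac{-24079 - \frac{45384}{-5688}}{-24347 + 4 \left(-158\right)^{2}} = \frac{-24079 - - \frac{1891}{237}}{-24347 + 4 \cdot 24964} = \frac{-24079 + \frac{1891}{237}}{-24347 + 99856} = - \frac{5704832}{237 \cdot 75509} = \left(- \frac{5704832}{237}\right) \frac{1}{75509} = - \frac{814976}{2556519}$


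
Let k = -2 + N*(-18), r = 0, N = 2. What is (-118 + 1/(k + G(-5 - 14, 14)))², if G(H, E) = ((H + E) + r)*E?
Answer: 162435025/11664 ≈ 13926.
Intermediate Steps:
k = -38 (k = -2 + 2*(-18) = -2 - 36 = -38)
G(H, E) = E*(E + H) (G(H, E) = ((H + E) + 0)*E = ((E + H) + 0)*E = (E + H)*E = E*(E + H))
(-118 + 1/(k + G(-5 - 14, 14)))² = (-118 + 1/(-38 + 14*(14 + (-5 - 14))))² = (-118 + 1/(-38 + 14*(14 - 19)))² = (-118 + 1/(-38 + 14*(-5)))² = (-118 + 1/(-38 - 70))² = (-118 + 1/(-108))² = (-118 - 1/108)² = (-12745/108)² = 162435025/11664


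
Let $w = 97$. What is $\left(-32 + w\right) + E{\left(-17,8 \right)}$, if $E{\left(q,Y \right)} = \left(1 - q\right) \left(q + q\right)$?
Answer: $-547$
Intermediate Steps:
$E{\left(q,Y \right)} = 2 q \left(1 - q\right)$ ($E{\left(q,Y \right)} = \left(1 - q\right) 2 q = 2 q \left(1 - q\right)$)
$\left(-32 + w\right) + E{\left(-17,8 \right)} = \left(-32 + 97\right) + 2 \left(-17\right) \left(1 - -17\right) = 65 + 2 \left(-17\right) \left(1 + 17\right) = 65 + 2 \left(-17\right) 18 = 65 - 612 = -547$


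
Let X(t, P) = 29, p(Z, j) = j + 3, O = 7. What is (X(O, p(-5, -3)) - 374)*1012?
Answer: -349140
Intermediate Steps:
p(Z, j) = 3 + j
(X(O, p(-5, -3)) - 374)*1012 = (29 - 374)*1012 = -345*1012 = -349140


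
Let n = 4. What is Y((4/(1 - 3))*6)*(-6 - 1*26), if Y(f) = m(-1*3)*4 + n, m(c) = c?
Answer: 256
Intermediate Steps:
Y(f) = -8 (Y(f) = -1*3*4 + 4 = -3*4 + 4 = -12 + 4 = -8)
Y((4/(1 - 3))*6)*(-6 - 1*26) = -8*(-6 - 1*26) = -8*(-6 - 26) = -8*(-32) = 256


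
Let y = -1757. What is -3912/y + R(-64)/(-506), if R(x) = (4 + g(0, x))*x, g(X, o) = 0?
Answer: 1214632/444521 ≈ 2.7325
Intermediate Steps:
R(x) = 4*x (R(x) = (4 + 0)*x = 4*x)
-3912/y + R(-64)/(-506) = -3912/(-1757) + (4*(-64))/(-506) = -3912*(-1/1757) - 256*(-1/506) = 3912/1757 + 128/253 = 1214632/444521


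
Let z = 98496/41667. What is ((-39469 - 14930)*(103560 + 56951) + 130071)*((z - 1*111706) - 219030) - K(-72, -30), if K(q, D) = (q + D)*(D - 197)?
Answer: 2110984233783914010/731 ≈ 2.8878e+15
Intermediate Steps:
K(q, D) = (-197 + D)*(D + q) (K(q, D) = (D + q)*(-197 + D) = (-197 + D)*(D + q))
z = 1728/731 (z = 98496*(1/41667) = 1728/731 ≈ 2.3639)
((-39469 - 14930)*(103560 + 56951) + 130071)*((z - 1*111706) - 219030) - K(-72, -30) = ((-39469 - 14930)*(103560 + 56951) + 130071)*((1728/731 - 1*111706) - 219030) - ((-30)**2 - 197*(-30) - 197*(-72) - 30*(-72)) = (-54399*160511 + 130071)*((1728/731 - 111706) - 219030) - (900 + 5910 + 14184 + 2160) = (-8731637889 + 130071)*(-81655358/731 - 219030) - 1*23154 = -8731507818*(-241766288/731) - 23154 = 2110984233800839584/731 - 23154 = 2110984233783914010/731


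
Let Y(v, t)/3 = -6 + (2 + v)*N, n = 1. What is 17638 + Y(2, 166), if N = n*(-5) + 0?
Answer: 17560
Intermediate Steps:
N = -5 (N = 1*(-5) + 0 = -5 + 0 = -5)
Y(v, t) = -48 - 15*v (Y(v, t) = 3*(-6 + (2 + v)*(-5)) = 3*(-6 + (-10 - 5*v)) = 3*(-16 - 5*v) = -48 - 15*v)
17638 + Y(2, 166) = 17638 + (-48 - 15*2) = 17638 + (-48 - 30) = 17638 - 78 = 17560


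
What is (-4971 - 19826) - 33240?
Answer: -58037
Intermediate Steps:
(-4971 - 19826) - 33240 = -24797 - 33240 = -58037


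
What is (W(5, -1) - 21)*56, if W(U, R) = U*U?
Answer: 224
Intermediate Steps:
W(U, R) = U²
(W(5, -1) - 21)*56 = (5² - 21)*56 = (25 - 21)*56 = 4*56 = 224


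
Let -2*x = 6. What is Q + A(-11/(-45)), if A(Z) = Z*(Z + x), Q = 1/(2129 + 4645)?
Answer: -3079237/4572450 ≈ -0.67343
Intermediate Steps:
x = -3 (x = -½*6 = -3)
Q = 1/6774 ≈ 0.00014762
A(Z) = Z*(-3 + Z) (A(Z) = Z*(Z - 3) = Z*(-3 + Z))
Q + A(-11/(-45)) = 1/6774 + (-11/(-45))*(-3 - 11/(-45)) = 1/6774 + (-11*(-1/45))*(-3 - 11*(-1/45)) = 1/6774 + 11*(-3 + 11/45)/45 = 1/6774 + (11/45)*(-124/45) = 1/6774 - 1364/2025 = -3079237/4572450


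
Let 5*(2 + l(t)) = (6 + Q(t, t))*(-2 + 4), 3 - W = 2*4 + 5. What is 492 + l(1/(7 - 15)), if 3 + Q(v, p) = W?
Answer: 2436/5 ≈ 487.20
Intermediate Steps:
W = -10 (W = 3 - (2*4 + 5) = 3 - (8 + 5) = 3 - 1*13 = 3 - 13 = -10)
Q(v, p) = -13 (Q(v, p) = -3 - 10 = -13)
l(t) = -24/5 (l(t) = -2 + ((6 - 13)*(-2 + 4))/5 = -2 + (-7*2)/5 = -2 + (⅕)*(-14) = -2 - 14/5 = -24/5)
492 + l(1/(7 - 15)) = 492 - 24/5 = 2436/5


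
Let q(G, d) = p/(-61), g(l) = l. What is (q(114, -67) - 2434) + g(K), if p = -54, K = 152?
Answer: -139148/61 ≈ -2281.1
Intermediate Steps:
q(G, d) = 54/61 (q(G, d) = -54/(-61) = -54*(-1/61) = 54/61)
(q(114, -67) - 2434) + g(K) = (54/61 - 2434) + 152 = -148420/61 + 152 = -139148/61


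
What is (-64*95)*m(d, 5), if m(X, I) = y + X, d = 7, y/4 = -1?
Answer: -18240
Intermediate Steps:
y = -4 (y = 4*(-1) = -4)
m(X, I) = -4 + X
(-64*95)*m(d, 5) = (-64*95)*(-4 + 7) = -6080*3 = -18240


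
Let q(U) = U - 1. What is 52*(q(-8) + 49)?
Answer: 2080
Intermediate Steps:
q(U) = -1 + U
52*(q(-8) + 49) = 52*((-1 - 8) + 49) = 52*(-9 + 49) = 52*40 = 2080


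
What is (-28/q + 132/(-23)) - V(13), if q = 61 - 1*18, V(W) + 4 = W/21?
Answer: -62501/20769 ≈ -3.0093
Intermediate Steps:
V(W) = -4 + W/21
q = 43 (q = 61 - 18 = 43)
(-28/q + 132/(-23)) - V(13) = (-28/43 + 132/(-23)) - (-4 + (1/21)*13) = (-28*1/43 + 132*(-1/23)) - (-4 + 13/21) = (-28/43 - 132/23) - 1*(-71/21) = -6320/989 + 71/21 = -62501/20769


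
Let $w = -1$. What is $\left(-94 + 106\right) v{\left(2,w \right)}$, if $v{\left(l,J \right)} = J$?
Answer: $-12$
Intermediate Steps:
$\left(-94 + 106\right) v{\left(2,w \right)} = \left(-94 + 106\right) \left(-1\right) = 12 \left(-1\right) = -12$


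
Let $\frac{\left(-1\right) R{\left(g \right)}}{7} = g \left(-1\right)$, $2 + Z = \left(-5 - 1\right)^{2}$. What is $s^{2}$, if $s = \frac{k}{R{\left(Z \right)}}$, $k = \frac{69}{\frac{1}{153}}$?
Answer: $\frac{385641}{196} \approx 1967.6$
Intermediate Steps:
$Z = 34$ ($Z = -2 + \left(-5 - 1\right)^{2} = -2 + \left(-6\right)^{2} = -2 + 36 = 34$)
$R{\left(g \right)} = 7 g$ ($R{\left(g \right)} = - 7 g \left(-1\right) = - 7 \left(- g\right) = 7 g$)
$k = 10557$ ($k = 69 \frac{1}{\frac{1}{153}} = 69 \cdot 153 = 10557$)
$s = \frac{621}{14}$ ($s = \frac{10557}{7 \cdot 34} = \frac{10557}{238} = 10557 \cdot \frac{1}{238} = \frac{621}{14} \approx 44.357$)
$s^{2} = \left(\frac{621}{14}\right)^{2} = \frac{385641}{196}$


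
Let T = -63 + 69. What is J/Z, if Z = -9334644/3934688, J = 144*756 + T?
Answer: -35697456880/777887 ≈ -45890.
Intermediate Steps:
T = 6
J = 108870 (J = 144*756 + 6 = 108864 + 6 = 108870)
Z = -2333661/983672 (Z = -9334644*1/3934688 = -2333661/983672 ≈ -2.3724)
J/Z = 108870/(-2333661/983672) = 108870*(-983672/2333661) = -35697456880/777887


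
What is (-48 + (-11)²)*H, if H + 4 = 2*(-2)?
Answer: -584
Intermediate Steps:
H = -8 (H = -4 + 2*(-2) = -4 - 4 = -8)
(-48 + (-11)²)*H = (-48 + (-11)²)*(-8) = (-48 + 121)*(-8) = 73*(-8) = -584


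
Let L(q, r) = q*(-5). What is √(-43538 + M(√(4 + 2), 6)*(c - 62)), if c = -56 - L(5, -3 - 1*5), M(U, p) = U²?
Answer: 8*I*√689 ≈ 209.99*I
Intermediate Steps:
L(q, r) = -5*q
c = -31 (c = -56 - (-5)*5 = -56 - 1*(-25) = -56 + 25 = -31)
√(-43538 + M(√(4 + 2), 6)*(c - 62)) = √(-43538 + (√(4 + 2))²*(-31 - 62)) = √(-43538 + (√6)²*(-93)) = √(-43538 + 6*(-93)) = √(-43538 - 558) = √(-44096) = 8*I*√689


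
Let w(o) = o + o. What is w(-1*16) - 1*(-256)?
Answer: 224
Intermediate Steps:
w(o) = 2*o
w(-1*16) - 1*(-256) = 2*(-1*16) - 1*(-256) = 2*(-16) + 256 = -32 + 256 = 224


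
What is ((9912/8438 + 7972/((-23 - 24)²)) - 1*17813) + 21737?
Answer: 36615363076/9319771 ≈ 3928.8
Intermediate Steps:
((9912/8438 + 7972/((-23 - 24)²)) - 1*17813) + 21737 = ((9912*(1/8438) + 7972/((-47)²)) - 17813) + 21737 = ((4956/4219 + 7972/2209) - 17813) + 21737 = (44581672/9319771 - 17813) + 21737 = -165968499151/9319771 + 21737 = 36615363076/9319771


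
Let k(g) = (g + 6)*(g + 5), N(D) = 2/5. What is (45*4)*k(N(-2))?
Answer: 31104/5 ≈ 6220.8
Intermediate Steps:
N(D) = ⅖ (N(D) = 2*(⅕) = ⅖)
k(g) = (5 + g)*(6 + g) (k(g) = (6 + g)*(5 + g) = (5 + g)*(6 + g))
(45*4)*k(N(-2)) = (45*4)*(30 + (⅖)² + 11*(⅖)) = 180*(30 + 4/25 + 22/5) = 180*(864/25) = 31104/5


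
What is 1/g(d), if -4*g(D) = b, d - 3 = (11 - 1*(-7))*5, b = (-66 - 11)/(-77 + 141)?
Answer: 256/77 ≈ 3.3247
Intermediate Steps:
b = -77/64 ≈ -1.2031
d = 93 (d = 3 + (11 - 1*(-7))*5 = 3 + (11 + 7)*5 = 3 + 18*5 = 3 + 90 = 93)
g(D) = 77/256 (g(D) = -¼*(-77/64) = 77/256)
1/g(d) = 1/(77/256) = 256/77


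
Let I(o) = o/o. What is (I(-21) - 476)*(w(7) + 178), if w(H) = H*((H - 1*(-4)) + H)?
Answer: -144400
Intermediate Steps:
w(H) = H*(4 + 2*H) (w(H) = H*((H + 4) + H) = H*((4 + H) + H) = H*(4 + 2*H))
I(o) = 1
(I(-21) - 476)*(w(7) + 178) = (1 - 476)*(2*7*(2 + 7) + 178) = -475*(2*7*9 + 178) = -475*(126 + 178) = -475*304 = -144400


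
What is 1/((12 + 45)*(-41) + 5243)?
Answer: 1/2906 ≈ 0.00034412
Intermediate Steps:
1/((12 + 45)*(-41) + 5243) = 1/(57*(-41) + 5243) = 1/(-2337 + 5243) = 1/2906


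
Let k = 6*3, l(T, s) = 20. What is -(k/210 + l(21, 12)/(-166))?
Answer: 101/2905 ≈ 0.034768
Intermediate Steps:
k = 18
-(k/210 + l(21, 12)/(-166)) = -(18/210 + 20/(-166)) = -(18*(1/210) + 20*(-1/166)) = -(3/35 - 10/83) = -1*(-101/2905) = 101/2905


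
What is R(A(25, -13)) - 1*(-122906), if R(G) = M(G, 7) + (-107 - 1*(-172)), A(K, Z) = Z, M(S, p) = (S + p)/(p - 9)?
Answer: 122974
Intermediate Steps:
M(S, p) = (S + p)/(-9 + p)
R(G) = 123/2 - G/2 (R(G) = (G + 7)/(-9 + 7) + (-107 - 1*(-172)) = (7 + G)/(-2) + (-107 + 172) = -(7 + G)/2 + 65 = (-7/2 - G/2) + 65 = 123/2 - G/2)
R(A(25, -13)) - 1*(-122906) = (123/2 - 1/2*(-13)) - 1*(-122906) = (123/2 + 13/2) + 122906 = 68 + 122906 = 122974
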